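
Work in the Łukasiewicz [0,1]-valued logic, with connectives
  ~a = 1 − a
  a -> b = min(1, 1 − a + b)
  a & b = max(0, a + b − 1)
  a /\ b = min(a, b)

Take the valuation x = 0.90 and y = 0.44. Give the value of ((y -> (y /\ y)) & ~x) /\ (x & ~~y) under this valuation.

y /\ y = min(0.44, 0.44) = 0.44
y -> (y /\ y) = min(1, 1 − 0.44 + 0.44) = min(1, 1.00) = 1.00
~x = 1 − 0.90 = 0.10
(y -> (y /\ y)) & ~x = max(0, 1.00 + 0.10 − 1) = max(0, 0.10) = 0.10
~y = 1 − 0.44 = 0.56
~~y = 1 − 0.56 = 0.44
x & ~~y = max(0, 0.90 + 0.44 − 1) = max(0, 0.34) = 0.34
((y -> (y /\ y)) & ~x) /\ (x & ~~y) = min(0.10, 0.34) = 0.10

0.10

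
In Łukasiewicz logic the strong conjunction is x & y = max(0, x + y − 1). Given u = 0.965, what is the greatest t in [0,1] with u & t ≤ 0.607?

0.642

The residuum of the Łukasiewicz t-norm gives the supremum: min(1, 1 − 0.965 + 0.607).
1 − 0.965 + 0.607 = 0.642, so t = min(1, 0.642) = 0.642.
Check: 0.965 & 0.642 = max(0, 0.607) = 0.607 ≤ 0.607.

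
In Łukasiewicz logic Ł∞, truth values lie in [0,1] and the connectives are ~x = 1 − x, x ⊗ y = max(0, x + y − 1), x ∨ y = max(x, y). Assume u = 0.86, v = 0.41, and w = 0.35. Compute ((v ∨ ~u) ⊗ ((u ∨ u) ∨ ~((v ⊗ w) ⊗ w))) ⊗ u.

~u = 1 − 0.86 = 0.14
v ∨ ~u = max(0.41, 0.14) = 0.41
u ∨ u = max(0.86, 0.86) = 0.86
v ⊗ w = max(0, 0.41 + 0.35 − 1) = max(0, -0.24) = 0.00
(v ⊗ w) ⊗ w = max(0, 0.00 + 0.35 − 1) = max(0, -0.65) = 0.00
~((v ⊗ w) ⊗ w) = 1 − 0.00 = 1.00
(u ∨ u) ∨ ~((v ⊗ w) ⊗ w) = max(0.86, 1.00) = 1.00
(v ∨ ~u) ⊗ ((u ∨ u) ∨ ~((v ⊗ w) ⊗ w)) = max(0, 0.41 + 1.00 − 1) = max(0, 0.41) = 0.41
((v ∨ ~u) ⊗ ((u ∨ u) ∨ ~((v ⊗ w) ⊗ w))) ⊗ u = max(0, 0.41 + 0.86 − 1) = max(0, 0.27) = 0.27

0.27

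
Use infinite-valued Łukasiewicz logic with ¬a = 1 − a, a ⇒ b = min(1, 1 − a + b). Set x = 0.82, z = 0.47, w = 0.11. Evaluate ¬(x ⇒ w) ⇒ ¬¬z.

0.76

x ⇒ w = min(1, 1 − 0.82 + 0.11) = min(1, 0.29) = 0.29
¬(x ⇒ w) = 1 − 0.29 = 0.71
¬z = 1 − 0.47 = 0.53
¬¬z = 1 − 0.53 = 0.47
¬(x ⇒ w) ⇒ ¬¬z = min(1, 1 − 0.71 + 0.47) = min(1, 0.76) = 0.76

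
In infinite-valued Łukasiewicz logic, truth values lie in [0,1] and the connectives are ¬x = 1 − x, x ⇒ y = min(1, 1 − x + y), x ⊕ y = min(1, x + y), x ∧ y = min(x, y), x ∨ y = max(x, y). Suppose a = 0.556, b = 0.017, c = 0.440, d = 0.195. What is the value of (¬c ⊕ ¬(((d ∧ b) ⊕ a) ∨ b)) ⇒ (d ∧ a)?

¬c = 1 − 0.440 = 0.560
d ∧ b = min(0.195, 0.017) = 0.017
(d ∧ b) ⊕ a = min(1, 0.017 + 0.556) = min(1, 0.573) = 0.573
((d ∧ b) ⊕ a) ∨ b = max(0.573, 0.017) = 0.573
¬(((d ∧ b) ⊕ a) ∨ b) = 1 − 0.573 = 0.427
¬c ⊕ ¬(((d ∧ b) ⊕ a) ∨ b) = min(1, 0.560 + 0.427) = min(1, 0.987) = 0.987
d ∧ a = min(0.195, 0.556) = 0.195
(¬c ⊕ ¬(((d ∧ b) ⊕ a) ∨ b)) ⇒ (d ∧ a) = min(1, 1 − 0.987 + 0.195) = min(1, 0.208) = 0.208

0.208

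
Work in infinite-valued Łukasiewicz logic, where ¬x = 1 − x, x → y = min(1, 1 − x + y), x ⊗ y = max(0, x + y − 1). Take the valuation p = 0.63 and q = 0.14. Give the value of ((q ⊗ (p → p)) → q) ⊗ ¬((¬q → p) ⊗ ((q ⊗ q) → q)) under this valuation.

0.23

p → p = min(1, 1 − 0.63 + 0.63) = min(1, 1.00) = 1.00
q ⊗ (p → p) = max(0, 0.14 + 1.00 − 1) = max(0, 0.14) = 0.14
(q ⊗ (p → p)) → q = min(1, 1 − 0.14 + 0.14) = min(1, 1.00) = 1.00
¬q = 1 − 0.14 = 0.86
¬q → p = min(1, 1 − 0.86 + 0.63) = min(1, 0.77) = 0.77
q ⊗ q = max(0, 0.14 + 0.14 − 1) = max(0, -0.72) = 0.00
(q ⊗ q) → q = min(1, 1 − 0.00 + 0.14) = min(1, 1.14) = 1.00
(¬q → p) ⊗ ((q ⊗ q) → q) = max(0, 0.77 + 1.00 − 1) = max(0, 0.77) = 0.77
¬((¬q → p) ⊗ ((q ⊗ q) → q)) = 1 − 0.77 = 0.23
((q ⊗ (p → p)) → q) ⊗ ¬((¬q → p) ⊗ ((q ⊗ q) → q)) = max(0, 1.00 + 0.23 − 1) = max(0, 0.23) = 0.23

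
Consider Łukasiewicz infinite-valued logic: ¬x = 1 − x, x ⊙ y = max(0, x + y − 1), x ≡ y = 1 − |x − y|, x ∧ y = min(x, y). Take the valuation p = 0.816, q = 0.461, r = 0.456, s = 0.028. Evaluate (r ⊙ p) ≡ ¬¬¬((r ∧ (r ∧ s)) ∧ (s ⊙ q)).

0.272

r ⊙ p = max(0, 0.456 + 0.816 − 1) = max(0, 0.272) = 0.272
r ∧ s = min(0.456, 0.028) = 0.028
r ∧ (r ∧ s) = min(0.456, 0.028) = 0.028
s ⊙ q = max(0, 0.028 + 0.461 − 1) = max(0, -0.511) = 0.000
(r ∧ (r ∧ s)) ∧ (s ⊙ q) = min(0.028, 0.000) = 0.000
¬((r ∧ (r ∧ s)) ∧ (s ⊙ q)) = 1 − 0.000 = 1.000
¬¬((r ∧ (r ∧ s)) ∧ (s ⊙ q)) = 1 − 1.000 = 0.000
¬¬¬((r ∧ (r ∧ s)) ∧ (s ⊙ q)) = 1 − 0.000 = 1.000
(r ⊙ p) ≡ ¬¬¬((r ∧ (r ∧ s)) ∧ (s ⊙ q)) = 1 − |0.272 − 1.000| = 1 − 0.728 = 0.272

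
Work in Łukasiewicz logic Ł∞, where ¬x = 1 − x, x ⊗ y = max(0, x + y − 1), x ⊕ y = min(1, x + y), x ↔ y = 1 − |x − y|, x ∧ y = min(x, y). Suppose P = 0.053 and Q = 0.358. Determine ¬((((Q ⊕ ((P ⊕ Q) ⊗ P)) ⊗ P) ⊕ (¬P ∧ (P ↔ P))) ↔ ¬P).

0.000

P ⊕ Q = min(1, 0.053 + 0.358) = min(1, 0.411) = 0.411
(P ⊕ Q) ⊗ P = max(0, 0.411 + 0.053 − 1) = max(0, -0.536) = 0.000
Q ⊕ ((P ⊕ Q) ⊗ P) = min(1, 0.358 + 0.000) = min(1, 0.358) = 0.358
(Q ⊕ ((P ⊕ Q) ⊗ P)) ⊗ P = max(0, 0.358 + 0.053 − 1) = max(0, -0.589) = 0.000
¬P = 1 − 0.053 = 0.947
P ↔ P = 1 − |0.053 − 0.053| = 1 − 0.000 = 1.000
¬P ∧ (P ↔ P) = min(0.947, 1.000) = 0.947
((Q ⊕ ((P ⊕ Q) ⊗ P)) ⊗ P) ⊕ (¬P ∧ (P ↔ P)) = min(1, 0.000 + 0.947) = min(1, 0.947) = 0.947
(((Q ⊕ ((P ⊕ Q) ⊗ P)) ⊗ P) ⊕ (¬P ∧ (P ↔ P))) ↔ ¬P = 1 − |0.947 − 0.947| = 1 − 0.000 = 1.000
¬((((Q ⊕ ((P ⊕ Q) ⊗ P)) ⊗ P) ⊕ (¬P ∧ (P ↔ P))) ↔ ¬P) = 1 − 1.000 = 0.000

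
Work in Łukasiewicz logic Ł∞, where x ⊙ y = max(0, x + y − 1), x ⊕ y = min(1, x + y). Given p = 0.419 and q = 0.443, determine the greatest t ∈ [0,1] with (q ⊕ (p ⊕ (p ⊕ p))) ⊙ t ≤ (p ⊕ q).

0.862

p ⊕ p = min(1, 0.419 + 0.419) = min(1, 0.838) = 0.838
p ⊕ (p ⊕ p) = min(1, 0.419 + 0.838) = min(1, 1.257) = 1.000
q ⊕ (p ⊕ (p ⊕ p)) = min(1, 0.443 + 1.000) = min(1, 1.443) = 1.000
So the left factor is q ⊕ (p ⊕ (p ⊕ p)) = 1.000.
p ⊕ q = min(1, 0.419 + 0.443) = min(1, 0.862) = 0.862
So the right-hand bound is p ⊕ q = 0.862.
The residuum of the Łukasiewicz t-norm gives the supremum: min(1, 1 − 1.000 + 0.862).
1 − 1.000 + 0.862 = 0.862, so t = min(1, 0.862) = 0.862.
Check: 1.000 ⊙ 0.862 = max(0, 0.862) = 0.862 ≤ 0.862.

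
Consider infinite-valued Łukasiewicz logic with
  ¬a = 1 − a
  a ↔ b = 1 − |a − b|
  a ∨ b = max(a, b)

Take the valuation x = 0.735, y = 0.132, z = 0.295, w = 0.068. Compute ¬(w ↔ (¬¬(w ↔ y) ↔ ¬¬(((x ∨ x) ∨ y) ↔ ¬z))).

0.898

w ↔ y = 1 − |0.068 − 0.132| = 1 − 0.064 = 0.936
¬(w ↔ y) = 1 − 0.936 = 0.064
¬¬(w ↔ y) = 1 − 0.064 = 0.936
x ∨ x = max(0.735, 0.735) = 0.735
(x ∨ x) ∨ y = max(0.735, 0.132) = 0.735
¬z = 1 − 0.295 = 0.705
((x ∨ x) ∨ y) ↔ ¬z = 1 − |0.735 − 0.705| = 1 − 0.030 = 0.970
¬(((x ∨ x) ∨ y) ↔ ¬z) = 1 − 0.970 = 0.030
¬¬(((x ∨ x) ∨ y) ↔ ¬z) = 1 − 0.030 = 0.970
¬¬(w ↔ y) ↔ ¬¬(((x ∨ x) ∨ y) ↔ ¬z) = 1 − |0.936 − 0.970| = 1 − 0.034 = 0.966
w ↔ (¬¬(w ↔ y) ↔ ¬¬(((x ∨ x) ∨ y) ↔ ¬z)) = 1 − |0.068 − 0.966| = 1 − 0.898 = 0.102
¬(w ↔ (¬¬(w ↔ y) ↔ ¬¬(((x ∨ x) ∨ y) ↔ ¬z))) = 1 − 0.102 = 0.898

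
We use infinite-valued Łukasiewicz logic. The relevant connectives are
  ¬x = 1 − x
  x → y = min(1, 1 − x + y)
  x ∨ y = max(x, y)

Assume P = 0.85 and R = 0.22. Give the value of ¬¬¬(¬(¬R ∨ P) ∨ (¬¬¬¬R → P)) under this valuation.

¬R = 1 − 0.22 = 0.78
¬R ∨ P = max(0.78, 0.85) = 0.85
¬(¬R ∨ P) = 1 − 0.85 = 0.15
¬¬R = 1 − 0.78 = 0.22
¬¬¬R = 1 − 0.22 = 0.78
¬¬¬¬R = 1 − 0.78 = 0.22
¬¬¬¬R → P = min(1, 1 − 0.22 + 0.85) = min(1, 1.63) = 1.00
¬(¬R ∨ P) ∨ (¬¬¬¬R → P) = max(0.15, 1.00) = 1.00
¬(¬(¬R ∨ P) ∨ (¬¬¬¬R → P)) = 1 − 1.00 = 0.00
¬¬(¬(¬R ∨ P) ∨ (¬¬¬¬R → P)) = 1 − 0.00 = 1.00
¬¬¬(¬(¬R ∨ P) ∨ (¬¬¬¬R → P)) = 1 − 1.00 = 0.00

0.00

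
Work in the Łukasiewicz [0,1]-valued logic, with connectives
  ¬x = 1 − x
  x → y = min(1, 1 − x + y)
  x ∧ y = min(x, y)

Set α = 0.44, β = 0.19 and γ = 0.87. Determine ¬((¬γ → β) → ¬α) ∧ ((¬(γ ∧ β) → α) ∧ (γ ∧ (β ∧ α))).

¬γ = 1 − 0.87 = 0.13
¬γ → β = min(1, 1 − 0.13 + 0.19) = min(1, 1.06) = 1.00
¬α = 1 − 0.44 = 0.56
(¬γ → β) → ¬α = min(1, 1 − 1.00 + 0.56) = min(1, 0.56) = 0.56
¬((¬γ → β) → ¬α) = 1 − 0.56 = 0.44
γ ∧ β = min(0.87, 0.19) = 0.19
¬(γ ∧ β) = 1 − 0.19 = 0.81
¬(γ ∧ β) → α = min(1, 1 − 0.81 + 0.44) = min(1, 0.63) = 0.63
β ∧ α = min(0.19, 0.44) = 0.19
γ ∧ (β ∧ α) = min(0.87, 0.19) = 0.19
(¬(γ ∧ β) → α) ∧ (γ ∧ (β ∧ α)) = min(0.63, 0.19) = 0.19
¬((¬γ → β) → ¬α) ∧ ((¬(γ ∧ β) → α) ∧ (γ ∧ (β ∧ α))) = min(0.44, 0.19) = 0.19

0.19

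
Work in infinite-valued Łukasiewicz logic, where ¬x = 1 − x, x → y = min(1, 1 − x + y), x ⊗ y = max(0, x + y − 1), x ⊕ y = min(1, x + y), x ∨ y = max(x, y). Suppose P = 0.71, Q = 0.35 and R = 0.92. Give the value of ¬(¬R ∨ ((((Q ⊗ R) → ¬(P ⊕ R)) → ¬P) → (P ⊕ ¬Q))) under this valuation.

0.00

¬R = 1 − 0.92 = 0.08
Q ⊗ R = max(0, 0.35 + 0.92 − 1) = max(0, 0.27) = 0.27
P ⊕ R = min(1, 0.71 + 0.92) = min(1, 1.63) = 1.00
¬(P ⊕ R) = 1 − 1.00 = 0.00
(Q ⊗ R) → ¬(P ⊕ R) = min(1, 1 − 0.27 + 0.00) = min(1, 0.73) = 0.73
¬P = 1 − 0.71 = 0.29
((Q ⊗ R) → ¬(P ⊕ R)) → ¬P = min(1, 1 − 0.73 + 0.29) = min(1, 0.56) = 0.56
¬Q = 1 − 0.35 = 0.65
P ⊕ ¬Q = min(1, 0.71 + 0.65) = min(1, 1.36) = 1.00
(((Q ⊗ R) → ¬(P ⊕ R)) → ¬P) → (P ⊕ ¬Q) = min(1, 1 − 0.56 + 1.00) = min(1, 1.44) = 1.00
¬R ∨ ((((Q ⊗ R) → ¬(P ⊕ R)) → ¬P) → (P ⊕ ¬Q)) = max(0.08, 1.00) = 1.00
¬(¬R ∨ ((((Q ⊗ R) → ¬(P ⊕ R)) → ¬P) → (P ⊕ ¬Q))) = 1 − 1.00 = 0.00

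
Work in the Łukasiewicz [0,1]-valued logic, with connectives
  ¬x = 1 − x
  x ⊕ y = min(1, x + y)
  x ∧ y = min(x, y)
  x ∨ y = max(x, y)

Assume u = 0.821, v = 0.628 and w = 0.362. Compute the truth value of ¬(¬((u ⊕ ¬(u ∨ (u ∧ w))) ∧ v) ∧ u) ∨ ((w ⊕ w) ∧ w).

0.628

u ∧ w = min(0.821, 0.362) = 0.362
u ∨ (u ∧ w) = max(0.821, 0.362) = 0.821
¬(u ∨ (u ∧ w)) = 1 − 0.821 = 0.179
u ⊕ ¬(u ∨ (u ∧ w)) = min(1, 0.821 + 0.179) = min(1, 1.000) = 1.000
(u ⊕ ¬(u ∨ (u ∧ w))) ∧ v = min(1.000, 0.628) = 0.628
¬((u ⊕ ¬(u ∨ (u ∧ w))) ∧ v) = 1 − 0.628 = 0.372
¬((u ⊕ ¬(u ∨ (u ∧ w))) ∧ v) ∧ u = min(0.372, 0.821) = 0.372
¬(¬((u ⊕ ¬(u ∨ (u ∧ w))) ∧ v) ∧ u) = 1 − 0.372 = 0.628
w ⊕ w = min(1, 0.362 + 0.362) = min(1, 0.724) = 0.724
(w ⊕ w) ∧ w = min(0.724, 0.362) = 0.362
¬(¬((u ⊕ ¬(u ∨ (u ∧ w))) ∧ v) ∧ u) ∨ ((w ⊕ w) ∧ w) = max(0.628, 0.362) = 0.628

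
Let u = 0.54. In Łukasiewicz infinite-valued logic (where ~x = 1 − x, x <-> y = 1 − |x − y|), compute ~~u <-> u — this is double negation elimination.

~u = 1 − 0.54 = 0.46
~~u = 1 − 0.46 = 0.54
~~u <-> u = 1 − |0.54 − 0.54| = 1 − 0.00 = 1.00
(As expected: always 1 in Ł∞ since negation is involutive.)

1.00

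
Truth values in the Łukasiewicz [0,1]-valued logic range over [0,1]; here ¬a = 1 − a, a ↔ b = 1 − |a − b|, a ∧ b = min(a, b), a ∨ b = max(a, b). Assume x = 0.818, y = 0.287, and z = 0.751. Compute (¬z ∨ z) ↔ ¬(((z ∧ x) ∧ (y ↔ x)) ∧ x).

0.780

¬z = 1 − 0.751 = 0.249
¬z ∨ z = max(0.249, 0.751) = 0.751
z ∧ x = min(0.751, 0.818) = 0.751
y ↔ x = 1 − |0.287 − 0.818| = 1 − 0.531 = 0.469
(z ∧ x) ∧ (y ↔ x) = min(0.751, 0.469) = 0.469
((z ∧ x) ∧ (y ↔ x)) ∧ x = min(0.469, 0.818) = 0.469
¬(((z ∧ x) ∧ (y ↔ x)) ∧ x) = 1 − 0.469 = 0.531
(¬z ∨ z) ↔ ¬(((z ∧ x) ∧ (y ↔ x)) ∧ x) = 1 − |0.751 − 0.531| = 1 − 0.220 = 0.780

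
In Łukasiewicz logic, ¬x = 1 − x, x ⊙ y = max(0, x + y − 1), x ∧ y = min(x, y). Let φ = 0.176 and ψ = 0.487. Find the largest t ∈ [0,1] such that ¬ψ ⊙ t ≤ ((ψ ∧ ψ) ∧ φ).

0.663

¬ψ = 1 − 0.487 = 0.513
So the left factor is ¬ψ = 0.513.
ψ ∧ ψ = min(0.487, 0.487) = 0.487
(ψ ∧ ψ) ∧ φ = min(0.487, 0.176) = 0.176
So the right-hand bound is (ψ ∧ ψ) ∧ φ = 0.176.
The residuum of the Łukasiewicz t-norm gives the supremum: min(1, 1 − 0.513 + 0.176).
1 − 0.513 + 0.176 = 0.663, so t = min(1, 0.663) = 0.663.
Check: 0.513 ⊙ 0.663 = max(0, 0.176) = 0.176 ≤ 0.176.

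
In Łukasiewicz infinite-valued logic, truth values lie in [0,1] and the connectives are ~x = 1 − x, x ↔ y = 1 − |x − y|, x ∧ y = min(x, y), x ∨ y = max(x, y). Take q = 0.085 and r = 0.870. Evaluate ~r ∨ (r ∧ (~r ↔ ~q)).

~r = 1 − 0.870 = 0.130
~q = 1 − 0.085 = 0.915
~r ↔ ~q = 1 − |0.130 − 0.915| = 1 − 0.785 = 0.215
r ∧ (~r ↔ ~q) = min(0.870, 0.215) = 0.215
~r ∨ (r ∧ (~r ↔ ~q)) = max(0.130, 0.215) = 0.215

0.215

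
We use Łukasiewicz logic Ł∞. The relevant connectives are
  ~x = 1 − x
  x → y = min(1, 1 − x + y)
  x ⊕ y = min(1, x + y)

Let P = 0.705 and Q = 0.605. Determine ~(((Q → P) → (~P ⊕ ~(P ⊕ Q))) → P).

Q → P = min(1, 1 − 0.605 + 0.705) = min(1, 1.100) = 1.000
~P = 1 − 0.705 = 0.295
P ⊕ Q = min(1, 0.705 + 0.605) = min(1, 1.310) = 1.000
~(P ⊕ Q) = 1 − 1.000 = 0.000
~P ⊕ ~(P ⊕ Q) = min(1, 0.295 + 0.000) = min(1, 0.295) = 0.295
(Q → P) → (~P ⊕ ~(P ⊕ Q)) = min(1, 1 − 1.000 + 0.295) = min(1, 0.295) = 0.295
((Q → P) → (~P ⊕ ~(P ⊕ Q))) → P = min(1, 1 − 0.295 + 0.705) = min(1, 1.410) = 1.000
~(((Q → P) → (~P ⊕ ~(P ⊕ Q))) → P) = 1 − 1.000 = 0.000

0.000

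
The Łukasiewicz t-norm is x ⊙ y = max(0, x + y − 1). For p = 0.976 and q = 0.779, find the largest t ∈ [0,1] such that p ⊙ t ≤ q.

0.803

The residuum of the Łukasiewicz t-norm gives the supremum: min(1, 1 − 0.976 + 0.779).
1 − 0.976 + 0.779 = 0.803, so t = min(1, 0.803) = 0.803.
Check: 0.976 ⊙ 0.803 = max(0, 0.779) = 0.779 ≤ 0.779.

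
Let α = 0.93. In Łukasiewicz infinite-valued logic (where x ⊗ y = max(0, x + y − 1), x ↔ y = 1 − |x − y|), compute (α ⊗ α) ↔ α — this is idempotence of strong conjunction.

α ⊗ α = max(0, 0.93 + 0.93 − 1) = max(0, 0.86) = 0.86
(α ⊗ α) ↔ α = 1 − |0.86 − 0.93| = 1 − 0.07 = 0.93
(The value 0.93 < 1 shows this instance is not satisfied; fails in Ł∞ since a ⊗ a = max(0, 2a−1) ≠ a in general.)

0.93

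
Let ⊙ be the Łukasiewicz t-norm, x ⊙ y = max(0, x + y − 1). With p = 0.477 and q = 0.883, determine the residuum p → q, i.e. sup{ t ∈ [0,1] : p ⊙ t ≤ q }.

1.000

The residuum of the Łukasiewicz t-norm gives the supremum: min(1, 1 − 0.477 + 0.883).
1 − 0.477 + 0.883 = 1.406, so t = min(1, 1.406) = 1.000.
Check: 0.477 ⊙ 1.000 = max(0, 0.477) = 0.477 ≤ 0.883.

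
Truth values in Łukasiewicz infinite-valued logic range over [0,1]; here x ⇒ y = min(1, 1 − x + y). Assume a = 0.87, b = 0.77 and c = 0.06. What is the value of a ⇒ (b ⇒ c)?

b ⇒ c = min(1, 1 − 0.77 + 0.06) = min(1, 0.29) = 0.29
a ⇒ (b ⇒ c) = min(1, 1 − 0.87 + 0.29) = min(1, 0.42) = 0.42

0.42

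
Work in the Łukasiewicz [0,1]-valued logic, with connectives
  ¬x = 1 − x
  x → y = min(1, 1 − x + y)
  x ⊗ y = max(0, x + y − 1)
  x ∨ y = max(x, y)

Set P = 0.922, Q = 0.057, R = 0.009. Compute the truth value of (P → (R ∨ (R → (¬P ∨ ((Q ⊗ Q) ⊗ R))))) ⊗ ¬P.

¬P = 1 − 0.922 = 0.078
Q ⊗ Q = max(0, 0.057 + 0.057 − 1) = max(0, -0.886) = 0.000
(Q ⊗ Q) ⊗ R = max(0, 0.000 + 0.009 − 1) = max(0, -0.991) = 0.000
¬P ∨ ((Q ⊗ Q) ⊗ R) = max(0.078, 0.000) = 0.078
R → (¬P ∨ ((Q ⊗ Q) ⊗ R)) = min(1, 1 − 0.009 + 0.078) = min(1, 1.069) = 1.000
R ∨ (R → (¬P ∨ ((Q ⊗ Q) ⊗ R))) = max(0.009, 1.000) = 1.000
P → (R ∨ (R → (¬P ∨ ((Q ⊗ Q) ⊗ R)))) = min(1, 1 − 0.922 + 1.000) = min(1, 1.078) = 1.000
(P → (R ∨ (R → (¬P ∨ ((Q ⊗ Q) ⊗ R))))) ⊗ ¬P = max(0, 1.000 + 0.078 − 1) = max(0, 0.078) = 0.078

0.078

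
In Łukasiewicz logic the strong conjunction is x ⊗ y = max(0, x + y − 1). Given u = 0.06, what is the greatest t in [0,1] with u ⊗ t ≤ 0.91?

The residuum of the Łukasiewicz t-norm gives the supremum: min(1, 1 − 0.06 + 0.91).
1 − 0.06 + 0.91 = 1.85, so t = min(1, 1.85) = 1.00.
Check: 0.06 ⊗ 1.00 = max(0, 0.06) = 0.06 ≤ 0.91.

1.00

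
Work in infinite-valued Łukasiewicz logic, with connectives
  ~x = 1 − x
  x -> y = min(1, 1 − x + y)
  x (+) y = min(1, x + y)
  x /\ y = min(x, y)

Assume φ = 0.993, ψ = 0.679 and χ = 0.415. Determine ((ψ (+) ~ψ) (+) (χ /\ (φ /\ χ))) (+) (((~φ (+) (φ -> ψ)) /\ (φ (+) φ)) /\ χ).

1.000

~ψ = 1 − 0.679 = 0.321
ψ (+) ~ψ = min(1, 0.679 + 0.321) = min(1, 1.000) = 1.000
φ /\ χ = min(0.993, 0.415) = 0.415
χ /\ (φ /\ χ) = min(0.415, 0.415) = 0.415
(ψ (+) ~ψ) (+) (χ /\ (φ /\ χ)) = min(1, 1.000 + 0.415) = min(1, 1.415) = 1.000
~φ = 1 − 0.993 = 0.007
φ -> ψ = min(1, 1 − 0.993 + 0.679) = min(1, 0.686) = 0.686
~φ (+) (φ -> ψ) = min(1, 0.007 + 0.686) = min(1, 0.693) = 0.693
φ (+) φ = min(1, 0.993 + 0.993) = min(1, 1.986) = 1.000
(~φ (+) (φ -> ψ)) /\ (φ (+) φ) = min(0.693, 1.000) = 0.693
((~φ (+) (φ -> ψ)) /\ (φ (+) φ)) /\ χ = min(0.693, 0.415) = 0.415
((ψ (+) ~ψ) (+) (χ /\ (φ /\ χ))) (+) (((~φ (+) (φ -> ψ)) /\ (φ (+) φ)) /\ χ) = min(1, 1.000 + 0.415) = min(1, 1.415) = 1.000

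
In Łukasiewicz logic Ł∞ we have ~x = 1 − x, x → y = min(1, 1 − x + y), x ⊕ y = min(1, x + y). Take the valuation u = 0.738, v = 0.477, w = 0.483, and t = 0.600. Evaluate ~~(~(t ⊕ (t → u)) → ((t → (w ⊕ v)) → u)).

t → u = min(1, 1 − 0.600 + 0.738) = min(1, 1.138) = 1.000
t ⊕ (t → u) = min(1, 0.600 + 1.000) = min(1, 1.600) = 1.000
~(t ⊕ (t → u)) = 1 − 1.000 = 0.000
w ⊕ v = min(1, 0.483 + 0.477) = min(1, 0.960) = 0.960
t → (w ⊕ v) = min(1, 1 − 0.600 + 0.960) = min(1, 1.360) = 1.000
(t → (w ⊕ v)) → u = min(1, 1 − 1.000 + 0.738) = min(1, 0.738) = 0.738
~(t ⊕ (t → u)) → ((t → (w ⊕ v)) → u) = min(1, 1 − 0.000 + 0.738) = min(1, 1.738) = 1.000
~(~(t ⊕ (t → u)) → ((t → (w ⊕ v)) → u)) = 1 − 1.000 = 0.000
~~(~(t ⊕ (t → u)) → ((t → (w ⊕ v)) → u)) = 1 − 0.000 = 1.000

1.000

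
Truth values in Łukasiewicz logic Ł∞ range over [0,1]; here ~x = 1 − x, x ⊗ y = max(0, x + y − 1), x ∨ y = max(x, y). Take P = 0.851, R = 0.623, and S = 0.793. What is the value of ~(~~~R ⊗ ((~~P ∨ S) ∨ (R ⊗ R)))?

~R = 1 − 0.623 = 0.377
~~R = 1 − 0.377 = 0.623
~~~R = 1 − 0.623 = 0.377
~P = 1 − 0.851 = 0.149
~~P = 1 − 0.149 = 0.851
~~P ∨ S = max(0.851, 0.793) = 0.851
R ⊗ R = max(0, 0.623 + 0.623 − 1) = max(0, 0.246) = 0.246
(~~P ∨ S) ∨ (R ⊗ R) = max(0.851, 0.246) = 0.851
~~~R ⊗ ((~~P ∨ S) ∨ (R ⊗ R)) = max(0, 0.377 + 0.851 − 1) = max(0, 0.228) = 0.228
~(~~~R ⊗ ((~~P ∨ S) ∨ (R ⊗ R))) = 1 − 0.228 = 0.772

0.772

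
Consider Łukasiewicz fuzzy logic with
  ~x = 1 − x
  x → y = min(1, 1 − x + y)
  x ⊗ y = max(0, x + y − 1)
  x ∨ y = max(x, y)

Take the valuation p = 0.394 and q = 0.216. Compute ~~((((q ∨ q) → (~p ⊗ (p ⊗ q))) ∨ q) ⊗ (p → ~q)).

0.784

q ∨ q = max(0.216, 0.216) = 0.216
~p = 1 − 0.394 = 0.606
p ⊗ q = max(0, 0.394 + 0.216 − 1) = max(0, -0.390) = 0.000
~p ⊗ (p ⊗ q) = max(0, 0.606 + 0.000 − 1) = max(0, -0.394) = 0.000
(q ∨ q) → (~p ⊗ (p ⊗ q)) = min(1, 1 − 0.216 + 0.000) = min(1, 0.784) = 0.784
((q ∨ q) → (~p ⊗ (p ⊗ q))) ∨ q = max(0.784, 0.216) = 0.784
~q = 1 − 0.216 = 0.784
p → ~q = min(1, 1 − 0.394 + 0.784) = min(1, 1.390) = 1.000
(((q ∨ q) → (~p ⊗ (p ⊗ q))) ∨ q) ⊗ (p → ~q) = max(0, 0.784 + 1.000 − 1) = max(0, 0.784) = 0.784
~((((q ∨ q) → (~p ⊗ (p ⊗ q))) ∨ q) ⊗ (p → ~q)) = 1 − 0.784 = 0.216
~~((((q ∨ q) → (~p ⊗ (p ⊗ q))) ∨ q) ⊗ (p → ~q)) = 1 − 0.216 = 0.784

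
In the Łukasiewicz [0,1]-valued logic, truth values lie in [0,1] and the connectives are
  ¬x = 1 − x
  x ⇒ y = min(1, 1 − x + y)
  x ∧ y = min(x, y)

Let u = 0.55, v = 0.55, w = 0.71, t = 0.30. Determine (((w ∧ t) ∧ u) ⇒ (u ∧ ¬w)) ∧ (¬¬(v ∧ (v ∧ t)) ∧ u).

w ∧ t = min(0.71, 0.30) = 0.30
(w ∧ t) ∧ u = min(0.30, 0.55) = 0.30
¬w = 1 − 0.71 = 0.29
u ∧ ¬w = min(0.55, 0.29) = 0.29
((w ∧ t) ∧ u) ⇒ (u ∧ ¬w) = min(1, 1 − 0.30 + 0.29) = min(1, 0.99) = 0.99
v ∧ t = min(0.55, 0.30) = 0.30
v ∧ (v ∧ t) = min(0.55, 0.30) = 0.30
¬(v ∧ (v ∧ t)) = 1 − 0.30 = 0.70
¬¬(v ∧ (v ∧ t)) = 1 − 0.70 = 0.30
¬¬(v ∧ (v ∧ t)) ∧ u = min(0.30, 0.55) = 0.30
(((w ∧ t) ∧ u) ⇒ (u ∧ ¬w)) ∧ (¬¬(v ∧ (v ∧ t)) ∧ u) = min(0.99, 0.30) = 0.30

0.30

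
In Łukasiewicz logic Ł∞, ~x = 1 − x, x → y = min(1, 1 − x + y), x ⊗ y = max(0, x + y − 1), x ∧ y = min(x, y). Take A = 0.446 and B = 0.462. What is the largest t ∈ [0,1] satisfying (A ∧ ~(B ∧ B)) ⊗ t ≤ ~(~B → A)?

0.646

B ∧ B = min(0.462, 0.462) = 0.462
~(B ∧ B) = 1 − 0.462 = 0.538
A ∧ ~(B ∧ B) = min(0.446, 0.538) = 0.446
So the left factor is A ∧ ~(B ∧ B) = 0.446.
~B = 1 − 0.462 = 0.538
~B → A = min(1, 1 − 0.538 + 0.446) = min(1, 0.908) = 0.908
~(~B → A) = 1 − 0.908 = 0.092
So the right-hand bound is ~(~B → A) = 0.092.
The residuum of the Łukasiewicz t-norm gives the supremum: min(1, 1 − 0.446 + 0.092).
1 − 0.446 + 0.092 = 0.646, so t = min(1, 0.646) = 0.646.
Check: 0.446 ⊗ 0.646 = max(0, 0.092) = 0.092 ≤ 0.092.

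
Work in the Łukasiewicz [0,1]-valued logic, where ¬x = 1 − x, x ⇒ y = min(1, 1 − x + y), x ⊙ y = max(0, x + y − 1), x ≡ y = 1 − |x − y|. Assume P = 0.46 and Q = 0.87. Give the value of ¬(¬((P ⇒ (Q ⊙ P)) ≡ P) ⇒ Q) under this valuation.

0.00

Q ⊙ P = max(0, 0.87 + 0.46 − 1) = max(0, 0.33) = 0.33
P ⇒ (Q ⊙ P) = min(1, 1 − 0.46 + 0.33) = min(1, 0.87) = 0.87
(P ⇒ (Q ⊙ P)) ≡ P = 1 − |0.87 − 0.46| = 1 − 0.41 = 0.59
¬((P ⇒ (Q ⊙ P)) ≡ P) = 1 − 0.59 = 0.41
¬((P ⇒ (Q ⊙ P)) ≡ P) ⇒ Q = min(1, 1 − 0.41 + 0.87) = min(1, 1.46) = 1.00
¬(¬((P ⇒ (Q ⊙ P)) ≡ P) ⇒ Q) = 1 − 1.00 = 0.00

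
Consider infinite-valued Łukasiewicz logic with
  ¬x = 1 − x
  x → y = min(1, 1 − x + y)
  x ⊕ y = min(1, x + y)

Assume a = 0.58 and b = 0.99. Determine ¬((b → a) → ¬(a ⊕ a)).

b → a = min(1, 1 − 0.99 + 0.58) = min(1, 0.59) = 0.59
a ⊕ a = min(1, 0.58 + 0.58) = min(1, 1.16) = 1.00
¬(a ⊕ a) = 1 − 1.00 = 0.00
(b → a) → ¬(a ⊕ a) = min(1, 1 − 0.59 + 0.00) = min(1, 0.41) = 0.41
¬((b → a) → ¬(a ⊕ a)) = 1 − 0.41 = 0.59

0.59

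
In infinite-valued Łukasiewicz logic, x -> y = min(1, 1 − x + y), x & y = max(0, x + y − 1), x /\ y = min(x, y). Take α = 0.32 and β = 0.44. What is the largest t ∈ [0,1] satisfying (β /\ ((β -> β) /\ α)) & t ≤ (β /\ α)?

1.00

β -> β = min(1, 1 − 0.44 + 0.44) = min(1, 1.00) = 1.00
(β -> β) /\ α = min(1.00, 0.32) = 0.32
β /\ ((β -> β) /\ α) = min(0.44, 0.32) = 0.32
So the left factor is β /\ ((β -> β) /\ α) = 0.32.
β /\ α = min(0.44, 0.32) = 0.32
So the right-hand bound is β /\ α = 0.32.
The residuum of the Łukasiewicz t-norm gives the supremum: min(1, 1 − 0.32 + 0.32).
1 − 0.32 + 0.32 = 1.00, so t = min(1, 1.00) = 1.00.
Check: 0.32 & 1.00 = max(0, 0.32) = 0.32 ≤ 0.32.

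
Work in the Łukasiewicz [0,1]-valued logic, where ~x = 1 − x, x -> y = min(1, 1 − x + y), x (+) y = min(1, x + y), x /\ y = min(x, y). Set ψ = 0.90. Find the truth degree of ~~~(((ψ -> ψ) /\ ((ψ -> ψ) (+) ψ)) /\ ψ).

ψ -> ψ = min(1, 1 − 0.90 + 0.90) = min(1, 1.00) = 1.00
(ψ -> ψ) (+) ψ = min(1, 1.00 + 0.90) = min(1, 1.90) = 1.00
(ψ -> ψ) /\ ((ψ -> ψ) (+) ψ) = min(1.00, 1.00) = 1.00
((ψ -> ψ) /\ ((ψ -> ψ) (+) ψ)) /\ ψ = min(1.00, 0.90) = 0.90
~(((ψ -> ψ) /\ ((ψ -> ψ) (+) ψ)) /\ ψ) = 1 − 0.90 = 0.10
~~(((ψ -> ψ) /\ ((ψ -> ψ) (+) ψ)) /\ ψ) = 1 − 0.10 = 0.90
~~~(((ψ -> ψ) /\ ((ψ -> ψ) (+) ψ)) /\ ψ) = 1 − 0.90 = 0.10

0.10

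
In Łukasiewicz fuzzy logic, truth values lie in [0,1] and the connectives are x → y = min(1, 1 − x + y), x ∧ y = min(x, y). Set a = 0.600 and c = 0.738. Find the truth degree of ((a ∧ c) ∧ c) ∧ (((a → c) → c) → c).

a ∧ c = min(0.600, 0.738) = 0.600
(a ∧ c) ∧ c = min(0.600, 0.738) = 0.600
a → c = min(1, 1 − 0.600 + 0.738) = min(1, 1.138) = 1.000
(a → c) → c = min(1, 1 − 1.000 + 0.738) = min(1, 0.738) = 0.738
((a → c) → c) → c = min(1, 1 − 0.738 + 0.738) = min(1, 1.000) = 1.000
((a ∧ c) ∧ c) ∧ (((a → c) → c) → c) = min(0.600, 1.000) = 0.600

0.600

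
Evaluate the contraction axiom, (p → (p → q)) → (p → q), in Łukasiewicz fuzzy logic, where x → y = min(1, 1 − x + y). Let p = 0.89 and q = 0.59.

0.89

p → q = min(1, 1 − 0.89 + 0.59) = min(1, 0.70) = 0.70
p → (p → q) = min(1, 1 − 0.89 + 0.70) = min(1, 0.81) = 0.81
(p → (p → q)) → (p → q) = min(1, 1 − 0.81 + 0.70) = min(1, 0.89) = 0.89
(The value 0.89 < 1 shows this instance is not satisfied; fails in Ł∞ (the t-norm is not idempotent).)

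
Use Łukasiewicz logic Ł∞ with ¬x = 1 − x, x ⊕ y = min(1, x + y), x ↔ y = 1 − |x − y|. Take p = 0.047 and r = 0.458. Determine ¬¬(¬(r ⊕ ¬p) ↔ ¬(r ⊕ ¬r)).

¬p = 1 − 0.047 = 0.953
r ⊕ ¬p = min(1, 0.458 + 0.953) = min(1, 1.411) = 1.000
¬(r ⊕ ¬p) = 1 − 1.000 = 0.000
¬r = 1 − 0.458 = 0.542
r ⊕ ¬r = min(1, 0.458 + 0.542) = min(1, 1.000) = 1.000
¬(r ⊕ ¬r) = 1 − 1.000 = 0.000
¬(r ⊕ ¬p) ↔ ¬(r ⊕ ¬r) = 1 − |0.000 − 0.000| = 1 − 0.000 = 1.000
¬(¬(r ⊕ ¬p) ↔ ¬(r ⊕ ¬r)) = 1 − 1.000 = 0.000
¬¬(¬(r ⊕ ¬p) ↔ ¬(r ⊕ ¬r)) = 1 − 0.000 = 1.000

1.000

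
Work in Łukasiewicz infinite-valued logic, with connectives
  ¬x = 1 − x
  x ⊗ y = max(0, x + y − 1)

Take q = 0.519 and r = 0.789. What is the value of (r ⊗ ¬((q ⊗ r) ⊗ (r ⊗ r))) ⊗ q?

0.308

q ⊗ r = max(0, 0.519 + 0.789 − 1) = max(0, 0.308) = 0.308
r ⊗ r = max(0, 0.789 + 0.789 − 1) = max(0, 0.578) = 0.578
(q ⊗ r) ⊗ (r ⊗ r) = max(0, 0.308 + 0.578 − 1) = max(0, -0.114) = 0.000
¬((q ⊗ r) ⊗ (r ⊗ r)) = 1 − 0.000 = 1.000
r ⊗ ¬((q ⊗ r) ⊗ (r ⊗ r)) = max(0, 0.789 + 1.000 − 1) = max(0, 0.789) = 0.789
(r ⊗ ¬((q ⊗ r) ⊗ (r ⊗ r))) ⊗ q = max(0, 0.789 + 0.519 − 1) = max(0, 0.308) = 0.308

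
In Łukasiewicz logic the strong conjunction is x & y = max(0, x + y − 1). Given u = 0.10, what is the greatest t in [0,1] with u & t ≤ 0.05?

0.95

The residuum of the Łukasiewicz t-norm gives the supremum: min(1, 1 − 0.10 + 0.05).
1 − 0.10 + 0.05 = 0.95, so t = min(1, 0.95) = 0.95.
Check: 0.10 & 0.95 = max(0, 0.05) = 0.05 ≤ 0.05.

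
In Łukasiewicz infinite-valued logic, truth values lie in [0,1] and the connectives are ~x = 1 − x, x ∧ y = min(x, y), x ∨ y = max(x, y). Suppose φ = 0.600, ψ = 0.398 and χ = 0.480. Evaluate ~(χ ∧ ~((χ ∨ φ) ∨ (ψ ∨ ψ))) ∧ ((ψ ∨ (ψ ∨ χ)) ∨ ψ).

χ ∨ φ = max(0.480, 0.600) = 0.600
ψ ∨ ψ = max(0.398, 0.398) = 0.398
(χ ∨ φ) ∨ (ψ ∨ ψ) = max(0.600, 0.398) = 0.600
~((χ ∨ φ) ∨ (ψ ∨ ψ)) = 1 − 0.600 = 0.400
χ ∧ ~((χ ∨ φ) ∨ (ψ ∨ ψ)) = min(0.480, 0.400) = 0.400
~(χ ∧ ~((χ ∨ φ) ∨ (ψ ∨ ψ))) = 1 − 0.400 = 0.600
ψ ∨ χ = max(0.398, 0.480) = 0.480
ψ ∨ (ψ ∨ χ) = max(0.398, 0.480) = 0.480
(ψ ∨ (ψ ∨ χ)) ∨ ψ = max(0.480, 0.398) = 0.480
~(χ ∧ ~((χ ∨ φ) ∨ (ψ ∨ ψ))) ∧ ((ψ ∨ (ψ ∨ χ)) ∨ ψ) = min(0.600, 0.480) = 0.480

0.480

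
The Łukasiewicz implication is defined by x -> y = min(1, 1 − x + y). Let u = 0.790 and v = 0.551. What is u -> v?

0.761

u -> v = min(1, 1 − 0.790 + 0.551) = min(1, 0.761) = 0.761
For comparison, the Gödel implication (1 if x ≤ y else y) would give 0.551.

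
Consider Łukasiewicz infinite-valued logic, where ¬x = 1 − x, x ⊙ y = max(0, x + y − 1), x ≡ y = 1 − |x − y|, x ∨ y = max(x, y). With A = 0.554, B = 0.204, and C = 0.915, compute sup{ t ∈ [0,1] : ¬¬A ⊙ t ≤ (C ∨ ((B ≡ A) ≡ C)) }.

1.000

¬A = 1 − 0.554 = 0.446
¬¬A = 1 − 0.446 = 0.554
So the left factor is ¬¬A = 0.554.
B ≡ A = 1 − |0.204 − 0.554| = 1 − 0.350 = 0.650
(B ≡ A) ≡ C = 1 − |0.650 − 0.915| = 1 − 0.265 = 0.735
C ∨ ((B ≡ A) ≡ C) = max(0.915, 0.735) = 0.915
So the right-hand bound is C ∨ ((B ≡ A) ≡ C) = 0.915.
The residuum of the Łukasiewicz t-norm gives the supremum: min(1, 1 − 0.554 + 0.915).
1 − 0.554 + 0.915 = 1.361, so t = min(1, 1.361) = 1.000.
Check: 0.554 ⊙ 1.000 = max(0, 0.554) = 0.554 ≤ 0.915.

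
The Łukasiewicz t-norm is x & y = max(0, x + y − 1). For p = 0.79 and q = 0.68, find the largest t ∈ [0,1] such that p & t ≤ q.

The residuum of the Łukasiewicz t-norm gives the supremum: min(1, 1 − 0.79 + 0.68).
1 − 0.79 + 0.68 = 0.89, so t = min(1, 0.89) = 0.89.
Check: 0.79 & 0.89 = max(0, 0.68) = 0.68 ≤ 0.68.

0.89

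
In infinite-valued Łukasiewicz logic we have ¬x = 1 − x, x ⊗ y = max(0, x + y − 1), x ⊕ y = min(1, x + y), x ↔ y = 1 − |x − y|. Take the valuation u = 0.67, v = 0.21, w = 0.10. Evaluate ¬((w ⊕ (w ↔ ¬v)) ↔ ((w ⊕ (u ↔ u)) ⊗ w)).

0.31

¬v = 1 − 0.21 = 0.79
w ↔ ¬v = 1 − |0.10 − 0.79| = 1 − 0.69 = 0.31
w ⊕ (w ↔ ¬v) = min(1, 0.10 + 0.31) = min(1, 0.41) = 0.41
u ↔ u = 1 − |0.67 − 0.67| = 1 − 0.00 = 1.00
w ⊕ (u ↔ u) = min(1, 0.10 + 1.00) = min(1, 1.10) = 1.00
(w ⊕ (u ↔ u)) ⊗ w = max(0, 1.00 + 0.10 − 1) = max(0, 0.10) = 0.10
(w ⊕ (w ↔ ¬v)) ↔ ((w ⊕ (u ↔ u)) ⊗ w) = 1 − |0.41 − 0.10| = 1 − 0.31 = 0.69
¬((w ⊕ (w ↔ ¬v)) ↔ ((w ⊕ (u ↔ u)) ⊗ w)) = 1 − 0.69 = 0.31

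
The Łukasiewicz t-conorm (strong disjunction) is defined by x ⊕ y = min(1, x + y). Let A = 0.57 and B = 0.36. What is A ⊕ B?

0.93

A ⊕ B = min(1, 0.57 + 0.36) = min(1, 0.93) = 0.93
For comparison, the Gödel t-conorm max(x, y) would give 0.57.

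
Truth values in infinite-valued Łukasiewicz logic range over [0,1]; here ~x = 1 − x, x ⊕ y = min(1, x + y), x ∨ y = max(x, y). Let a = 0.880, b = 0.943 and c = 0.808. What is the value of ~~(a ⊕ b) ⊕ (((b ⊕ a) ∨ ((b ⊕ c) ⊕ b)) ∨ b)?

1.000

a ⊕ b = min(1, 0.880 + 0.943) = min(1, 1.823) = 1.000
~(a ⊕ b) = 1 − 1.000 = 0.000
~~(a ⊕ b) = 1 − 0.000 = 1.000
b ⊕ a = min(1, 0.943 + 0.880) = min(1, 1.823) = 1.000
b ⊕ c = min(1, 0.943 + 0.808) = min(1, 1.751) = 1.000
(b ⊕ c) ⊕ b = min(1, 1.000 + 0.943) = min(1, 1.943) = 1.000
(b ⊕ a) ∨ ((b ⊕ c) ⊕ b) = max(1.000, 1.000) = 1.000
((b ⊕ a) ∨ ((b ⊕ c) ⊕ b)) ∨ b = max(1.000, 0.943) = 1.000
~~(a ⊕ b) ⊕ (((b ⊕ a) ∨ ((b ⊕ c) ⊕ b)) ∨ b) = min(1, 1.000 + 1.000) = min(1, 2.000) = 1.000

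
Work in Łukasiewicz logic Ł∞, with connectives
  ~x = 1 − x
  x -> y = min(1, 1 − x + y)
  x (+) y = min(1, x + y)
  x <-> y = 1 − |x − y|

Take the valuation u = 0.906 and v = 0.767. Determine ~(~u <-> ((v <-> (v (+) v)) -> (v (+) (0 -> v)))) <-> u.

1.000

~u = 1 − 0.906 = 0.094
v (+) v = min(1, 0.767 + 0.767) = min(1, 1.534) = 1.000
v <-> (v (+) v) = 1 − |0.767 − 1.000| = 1 − 0.233 = 0.767
0 -> v = min(1, 1 − 0.000 + 0.767) = min(1, 1.767) = 1.000
v (+) (0 -> v) = min(1, 0.767 + 1.000) = min(1, 1.767) = 1.000
(v <-> (v (+) v)) -> (v (+) (0 -> v)) = min(1, 1 − 0.767 + 1.000) = min(1, 1.233) = 1.000
~u <-> ((v <-> (v (+) v)) -> (v (+) (0 -> v))) = 1 − |0.094 − 1.000| = 1 − 0.906 = 0.094
~(~u <-> ((v <-> (v (+) v)) -> (v (+) (0 -> v)))) = 1 − 0.094 = 0.906
~(~u <-> ((v <-> (v (+) v)) -> (v (+) (0 -> v)))) <-> u = 1 − |0.906 − 0.906| = 1 − 0.000 = 1.000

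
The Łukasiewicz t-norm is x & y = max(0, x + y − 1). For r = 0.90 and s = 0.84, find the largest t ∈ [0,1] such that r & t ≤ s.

0.94

The residuum of the Łukasiewicz t-norm gives the supremum: min(1, 1 − 0.90 + 0.84).
1 − 0.90 + 0.84 = 0.94, so t = min(1, 0.94) = 0.94.
Check: 0.90 & 0.94 = max(0, 0.84) = 0.84 ≤ 0.84.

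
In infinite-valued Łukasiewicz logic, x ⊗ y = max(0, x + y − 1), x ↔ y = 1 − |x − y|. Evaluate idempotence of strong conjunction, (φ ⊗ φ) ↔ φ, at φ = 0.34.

φ ⊗ φ = max(0, 0.34 + 0.34 − 1) = max(0, -0.32) = 0.00
(φ ⊗ φ) ↔ φ = 1 − |0.00 − 0.34| = 1 − 0.34 = 0.66
(The value 0.66 < 1 shows this instance is not satisfied; fails in Ł∞ since a ⊗ a = max(0, 2a−1) ≠ a in general.)

0.66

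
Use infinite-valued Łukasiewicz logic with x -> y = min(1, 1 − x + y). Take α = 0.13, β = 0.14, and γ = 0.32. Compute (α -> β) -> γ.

α -> β = min(1, 1 − 0.13 + 0.14) = min(1, 1.01) = 1.00
(α -> β) -> γ = min(1, 1 − 1.00 + 0.32) = min(1, 0.32) = 0.32

0.32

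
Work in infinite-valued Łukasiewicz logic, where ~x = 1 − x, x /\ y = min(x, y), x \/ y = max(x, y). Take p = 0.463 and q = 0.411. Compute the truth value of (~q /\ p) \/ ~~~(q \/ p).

~q = 1 − 0.411 = 0.589
~q /\ p = min(0.589, 0.463) = 0.463
q \/ p = max(0.411, 0.463) = 0.463
~(q \/ p) = 1 − 0.463 = 0.537
~~(q \/ p) = 1 − 0.537 = 0.463
~~~(q \/ p) = 1 − 0.463 = 0.537
(~q /\ p) \/ ~~~(q \/ p) = max(0.463, 0.537) = 0.537

0.537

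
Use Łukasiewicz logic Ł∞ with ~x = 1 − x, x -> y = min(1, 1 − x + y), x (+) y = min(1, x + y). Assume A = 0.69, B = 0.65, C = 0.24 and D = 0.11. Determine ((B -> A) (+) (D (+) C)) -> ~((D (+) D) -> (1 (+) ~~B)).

0.00

B -> A = min(1, 1 − 0.65 + 0.69) = min(1, 1.04) = 1.00
D (+) C = min(1, 0.11 + 0.24) = min(1, 0.35) = 0.35
(B -> A) (+) (D (+) C) = min(1, 1.00 + 0.35) = min(1, 1.35) = 1.00
D (+) D = min(1, 0.11 + 0.11) = min(1, 0.22) = 0.22
~B = 1 − 0.65 = 0.35
~~B = 1 − 0.35 = 0.65
1 (+) ~~B = min(1, 1.00 + 0.65) = min(1, 1.65) = 1.00
(D (+) D) -> (1 (+) ~~B) = min(1, 1 − 0.22 + 1.00) = min(1, 1.78) = 1.00
~((D (+) D) -> (1 (+) ~~B)) = 1 − 1.00 = 0.00
((B -> A) (+) (D (+) C)) -> ~((D (+) D) -> (1 (+) ~~B)) = min(1, 1 − 1.00 + 0.00) = min(1, 0.00) = 0.00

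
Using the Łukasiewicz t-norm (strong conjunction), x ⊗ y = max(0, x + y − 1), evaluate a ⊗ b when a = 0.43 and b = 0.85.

a ⊗ b = max(0, 0.43 + 0.85 − 1) = max(0, 0.28) = 0.28
For comparison, the Gödel (minimum) t-norm min(x, y) would give 0.43.

0.28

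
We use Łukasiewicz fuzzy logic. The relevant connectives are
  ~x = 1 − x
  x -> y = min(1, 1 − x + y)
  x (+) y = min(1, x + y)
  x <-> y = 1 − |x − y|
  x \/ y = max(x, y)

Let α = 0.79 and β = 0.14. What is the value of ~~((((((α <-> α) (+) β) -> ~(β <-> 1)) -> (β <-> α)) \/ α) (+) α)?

1.00

α <-> α = 1 − |0.79 − 0.79| = 1 − 0.00 = 1.00
(α <-> α) (+) β = min(1, 1.00 + 0.14) = min(1, 1.14) = 1.00
β <-> 1 = 1 − |0.14 − 1.00| = 1 − 0.86 = 0.14
~(β <-> 1) = 1 − 0.14 = 0.86
((α <-> α) (+) β) -> ~(β <-> 1) = min(1, 1 − 1.00 + 0.86) = min(1, 0.86) = 0.86
β <-> α = 1 − |0.14 − 0.79| = 1 − 0.65 = 0.35
(((α <-> α) (+) β) -> ~(β <-> 1)) -> (β <-> α) = min(1, 1 − 0.86 + 0.35) = min(1, 0.49) = 0.49
((((α <-> α) (+) β) -> ~(β <-> 1)) -> (β <-> α)) \/ α = max(0.49, 0.79) = 0.79
(((((α <-> α) (+) β) -> ~(β <-> 1)) -> (β <-> α)) \/ α) (+) α = min(1, 0.79 + 0.79) = min(1, 1.58) = 1.00
~((((((α <-> α) (+) β) -> ~(β <-> 1)) -> (β <-> α)) \/ α) (+) α) = 1 − 1.00 = 0.00
~~((((((α <-> α) (+) β) -> ~(β <-> 1)) -> (β <-> α)) \/ α) (+) α) = 1 − 0.00 = 1.00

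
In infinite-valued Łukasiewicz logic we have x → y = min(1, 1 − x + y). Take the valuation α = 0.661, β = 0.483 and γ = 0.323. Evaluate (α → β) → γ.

0.501

α → β = min(1, 1 − 0.661 + 0.483) = min(1, 0.822) = 0.822
(α → β) → γ = min(1, 1 − 0.822 + 0.323) = min(1, 0.501) = 0.501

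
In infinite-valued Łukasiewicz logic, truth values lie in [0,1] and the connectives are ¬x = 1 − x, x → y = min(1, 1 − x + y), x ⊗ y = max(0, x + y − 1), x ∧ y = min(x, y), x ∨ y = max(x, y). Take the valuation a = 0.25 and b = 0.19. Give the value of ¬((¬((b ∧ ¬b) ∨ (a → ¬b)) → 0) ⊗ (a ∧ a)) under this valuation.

¬b = 1 − 0.19 = 0.81
b ∧ ¬b = min(0.19, 0.81) = 0.19
a → ¬b = min(1, 1 − 0.25 + 0.81) = min(1, 1.56) = 1.00
(b ∧ ¬b) ∨ (a → ¬b) = max(0.19, 1.00) = 1.00
¬((b ∧ ¬b) ∨ (a → ¬b)) = 1 − 1.00 = 0.00
¬((b ∧ ¬b) ∨ (a → ¬b)) → 0 = min(1, 1 − 0.00 + 0.00) = min(1, 1.00) = 1.00
a ∧ a = min(0.25, 0.25) = 0.25
(¬((b ∧ ¬b) ∨ (a → ¬b)) → 0) ⊗ (a ∧ a) = max(0, 1.00 + 0.25 − 1) = max(0, 0.25) = 0.25
¬((¬((b ∧ ¬b) ∨ (a → ¬b)) → 0) ⊗ (a ∧ a)) = 1 − 0.25 = 0.75

0.75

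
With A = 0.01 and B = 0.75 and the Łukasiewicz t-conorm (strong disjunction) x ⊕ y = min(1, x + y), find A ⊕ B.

A ⊕ B = min(1, 0.01 + 0.75) = min(1, 0.76) = 0.76
For comparison, the Gödel t-conorm max(x, y) would give 0.75.

0.76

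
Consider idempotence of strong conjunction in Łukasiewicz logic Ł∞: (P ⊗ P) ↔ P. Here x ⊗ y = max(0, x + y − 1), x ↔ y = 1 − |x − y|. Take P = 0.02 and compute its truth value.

P ⊗ P = max(0, 0.02 + 0.02 − 1) = max(0, -0.96) = 0.00
(P ⊗ P) ↔ P = 1 − |0.00 − 0.02| = 1 − 0.02 = 0.98
(The value 0.98 < 1 shows this instance is not satisfied; fails in Ł∞ since a ⊗ a = max(0, 2a−1) ≠ a in general.)

0.98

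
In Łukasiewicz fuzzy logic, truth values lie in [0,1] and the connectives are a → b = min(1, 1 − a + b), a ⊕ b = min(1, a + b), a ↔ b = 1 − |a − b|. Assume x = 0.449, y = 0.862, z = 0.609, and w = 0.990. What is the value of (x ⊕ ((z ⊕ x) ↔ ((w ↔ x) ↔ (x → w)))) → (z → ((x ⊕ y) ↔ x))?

z ⊕ x = min(1, 0.609 + 0.449) = min(1, 1.058) = 1.000
w ↔ x = 1 − |0.990 − 0.449| = 1 − 0.541 = 0.459
x → w = min(1, 1 − 0.449 + 0.990) = min(1, 1.541) = 1.000
(w ↔ x) ↔ (x → w) = 1 − |0.459 − 1.000| = 1 − 0.541 = 0.459
(z ⊕ x) ↔ ((w ↔ x) ↔ (x → w)) = 1 − |1.000 − 0.459| = 1 − 0.541 = 0.459
x ⊕ ((z ⊕ x) ↔ ((w ↔ x) ↔ (x → w))) = min(1, 0.449 + 0.459) = min(1, 0.908) = 0.908
x ⊕ y = min(1, 0.449 + 0.862) = min(1, 1.311) = 1.000
(x ⊕ y) ↔ x = 1 − |1.000 − 0.449| = 1 − 0.551 = 0.449
z → ((x ⊕ y) ↔ x) = min(1, 1 − 0.609 + 0.449) = min(1, 0.840) = 0.840
(x ⊕ ((z ⊕ x) ↔ ((w ↔ x) ↔ (x → w)))) → (z → ((x ⊕ y) ↔ x)) = min(1, 1 − 0.908 + 0.840) = min(1, 0.932) = 0.932

0.932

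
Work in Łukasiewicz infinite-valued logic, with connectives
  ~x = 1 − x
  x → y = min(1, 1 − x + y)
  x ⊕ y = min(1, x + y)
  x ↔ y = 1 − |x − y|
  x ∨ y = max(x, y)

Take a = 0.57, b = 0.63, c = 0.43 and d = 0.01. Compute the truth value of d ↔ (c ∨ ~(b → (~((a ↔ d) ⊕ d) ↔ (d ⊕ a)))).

a ↔ d = 1 − |0.57 − 0.01| = 1 − 0.56 = 0.44
(a ↔ d) ⊕ d = min(1, 0.44 + 0.01) = min(1, 0.45) = 0.45
~((a ↔ d) ⊕ d) = 1 − 0.45 = 0.55
d ⊕ a = min(1, 0.01 + 0.57) = min(1, 0.58) = 0.58
~((a ↔ d) ⊕ d) ↔ (d ⊕ a) = 1 − |0.55 − 0.58| = 1 − 0.03 = 0.97
b → (~((a ↔ d) ⊕ d) ↔ (d ⊕ a)) = min(1, 1 − 0.63 + 0.97) = min(1, 1.34) = 1.00
~(b → (~((a ↔ d) ⊕ d) ↔ (d ⊕ a))) = 1 − 1.00 = 0.00
c ∨ ~(b → (~((a ↔ d) ⊕ d) ↔ (d ⊕ a))) = max(0.43, 0.00) = 0.43
d ↔ (c ∨ ~(b → (~((a ↔ d) ⊕ d) ↔ (d ⊕ a)))) = 1 − |0.01 − 0.43| = 1 − 0.42 = 0.58

0.58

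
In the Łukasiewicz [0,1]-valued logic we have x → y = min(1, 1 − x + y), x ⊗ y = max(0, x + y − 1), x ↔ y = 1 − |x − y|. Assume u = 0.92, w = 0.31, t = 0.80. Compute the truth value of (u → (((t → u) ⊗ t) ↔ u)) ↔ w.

t → u = min(1, 1 − 0.80 + 0.92) = min(1, 1.12) = 1.00
(t → u) ⊗ t = max(0, 1.00 + 0.80 − 1) = max(0, 0.80) = 0.80
((t → u) ⊗ t) ↔ u = 1 − |0.80 − 0.92| = 1 − 0.12 = 0.88
u → (((t → u) ⊗ t) ↔ u) = min(1, 1 − 0.92 + 0.88) = min(1, 0.96) = 0.96
(u → (((t → u) ⊗ t) ↔ u)) ↔ w = 1 − |0.96 − 0.31| = 1 − 0.65 = 0.35

0.35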